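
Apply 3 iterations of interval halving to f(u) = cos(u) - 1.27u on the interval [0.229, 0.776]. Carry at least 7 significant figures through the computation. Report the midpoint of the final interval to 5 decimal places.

0.60506

f(0.229000) = 0.683064, f(0.776000) = -0.271799 (opposite signs)
step 1: m = 0.502500, f(m) = 0.238206 > 0 → root in [0.502500, 0.776000]
step 2: m = 0.639250, f(m) = -0.009304 < 0 → root in [0.502500, 0.639250]
step 3: m = 0.570875, f(m) = 0.116417 > 0 → root in [0.570875, 0.639250]
Midpoint of [0.570875, 0.639250] = 0.605063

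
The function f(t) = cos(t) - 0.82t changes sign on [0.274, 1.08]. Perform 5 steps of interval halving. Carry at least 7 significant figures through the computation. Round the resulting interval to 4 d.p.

[0.8029, 0.8281]

f(0.274000) = 0.738016, f(1.080000) = -0.414272 (opposite signs)
step 1: m = 0.677000, f(m) = 0.224316 > 0 → root in [0.677000, 1.080000]
step 2: m = 0.878500, f(m) = -0.082063 < 0 → root in [0.677000, 0.878500]
step 3: m = 0.777750, f(m) = 0.074739 > 0 → root in [0.777750, 0.878500]
step 4: m = 0.828125, f(m) = -0.002804 < 0 → root in [0.777750, 0.828125]
step 5: m = 0.802938, f(m) = 0.036188 > 0 → root in [0.802938, 0.828125]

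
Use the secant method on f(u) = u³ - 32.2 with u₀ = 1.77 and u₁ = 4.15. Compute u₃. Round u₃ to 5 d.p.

3.05987

f(u_0) = -26.654767, f(u_1) = 39.273375
u_2 = 4.150000 - (39.273375)·(4.150000 - 1.770000)/(39.273375 - (-26.654767)) = 2.732235; f(u_2) = -11.803577
u_3 = 2.732235 - (-11.803577)·(2.732235 - 4.150000)/(-11.803577 - (39.273375)) = 3.059872; f(u_3) = -3.550986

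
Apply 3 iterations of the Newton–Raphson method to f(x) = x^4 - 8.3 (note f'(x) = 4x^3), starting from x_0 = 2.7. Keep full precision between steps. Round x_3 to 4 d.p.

1.7078

x_0 = 2.700000: f = 44.844100, f' = 78.732000 → x_1 = 2.700000 - (44.844100)/(78.732000) = 2.130421
x_1 = 2.130421: f = 12.299737, f' = 38.677309 → x_2 = 2.130421 - (12.299737)/(38.677309) = 1.812412
x_2 = 1.812412: f = 2.490151, f' = 23.813906 → x_3 = 1.812412 - (2.490151)/(23.813906) = 1.707845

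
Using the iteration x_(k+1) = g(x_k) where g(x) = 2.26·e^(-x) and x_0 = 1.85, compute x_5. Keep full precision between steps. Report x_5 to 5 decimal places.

x_1 = g(1.850000) = 0.355356
x_2 = g(0.355356) = 1.584088
x_3 = g(1.584088) = 0.463605
x_4 = g(0.463605) = 1.421568
x_5 = g(1.421568) = 0.545418

0.54542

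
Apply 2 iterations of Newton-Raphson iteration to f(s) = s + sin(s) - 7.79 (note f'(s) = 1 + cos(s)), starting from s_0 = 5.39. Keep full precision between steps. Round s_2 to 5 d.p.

s_0 = 5.390000: f = -3.179073, f' = 1.626934 → s_1 = 5.390000 - (-3.179073)/(1.626934) = 7.344027
s_1 = 7.344027: f = 0.426794, f' = 1.488137 → s_2 = 7.344027 - (0.426794)/(1.488137) = 7.057230

7.05723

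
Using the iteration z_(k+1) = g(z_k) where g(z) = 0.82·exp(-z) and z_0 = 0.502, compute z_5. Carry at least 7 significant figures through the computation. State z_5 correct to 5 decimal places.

0.49812

z_1 = g(0.502000) = 0.496361
z_2 = g(0.496361) = 0.499168
z_3 = g(0.499168) = 0.497769
z_4 = g(0.497769) = 0.498466
z_5 = g(0.498466) = 0.498119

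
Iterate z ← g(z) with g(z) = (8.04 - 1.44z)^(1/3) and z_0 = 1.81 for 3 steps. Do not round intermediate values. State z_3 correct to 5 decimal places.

1.76484

z_1 = g(1.810000) = 1.758042
z_2 = g(1.758042) = 1.766074
z_3 = g(1.766074) = 1.764837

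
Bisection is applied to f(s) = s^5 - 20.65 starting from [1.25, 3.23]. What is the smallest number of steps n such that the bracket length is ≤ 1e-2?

Initial width b − a = 3.23 − 1.25 = 1.980000.
After n steps the width is (b−a)/2^n; need (b−a)/2^n ≤ 1e-2.
So n ≥ log₂(1.980000/1e-2) = log₂(198.0000) ≈ 7.6294.
Hence n = 8.

8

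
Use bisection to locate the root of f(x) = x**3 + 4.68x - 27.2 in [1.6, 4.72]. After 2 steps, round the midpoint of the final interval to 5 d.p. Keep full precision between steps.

f(1.600000) = -15.616000, f(4.720000) = 100.043648 (opposite signs)
step 1: m = 3.160000, f(m) = 19.143296 > 0 → root in [1.600000, 3.160000]
step 2: m = 2.380000, f(m) = -2.580328 < 0 → root in [2.380000, 3.160000]
Midpoint of [2.380000, 3.160000] = 2.770000

2.77000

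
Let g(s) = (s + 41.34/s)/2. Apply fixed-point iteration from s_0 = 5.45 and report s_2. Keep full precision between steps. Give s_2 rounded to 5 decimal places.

s_1 = g(5.450000) = 6.517661
s_2 = g(6.517661) = 6.430214

6.43021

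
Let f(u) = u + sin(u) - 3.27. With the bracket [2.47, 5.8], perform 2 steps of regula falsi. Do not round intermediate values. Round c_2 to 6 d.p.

2.928024

False-position update: c = (a·f(b) − b·f(a))/(f(b) − f(a)); replace the endpoint whose sign matches f(c).
f(2.470000) = -0.177766, f(5.800000) = 2.065398
step 1: c = 2.733896, f(c) = -0.139608 < 0 → new bracket [2.733896, 5.800000]
step 2: c = 2.928024, f(c) = -0.130027 < 0 → new bracket [2.928024, 5.800000]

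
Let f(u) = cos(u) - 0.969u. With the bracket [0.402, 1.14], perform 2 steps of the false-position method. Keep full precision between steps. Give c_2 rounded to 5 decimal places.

False-position update: c = (a·f(b) − b·f(a))/(f(b) − f(a)); replace the endpoint whose sign matches f(c).
f(0.402000) = 0.530742, f(1.140000) = -0.687065
step 1: c = 0.723634, f(c) = 0.048204 > 0 → new bracket [0.723634, 1.140000]
step 2: c = 0.750930, f(c) = 0.003403 > 0 → new bracket [0.750930, 1.140000]

0.75093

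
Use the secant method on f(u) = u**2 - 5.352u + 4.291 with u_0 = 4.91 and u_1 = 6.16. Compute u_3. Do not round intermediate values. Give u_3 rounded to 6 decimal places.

Secant update: u_(k+1) = u_k − f(u_k)·(u_k − u_(k-1))/(f(u_k) − f(u_(k-1))).
f(u_0) = 2.120780, f(u_1) = 9.268280
u_2 = 6.160000 - (9.268280)·(6.160000 - 4.910000)/(9.268280 - (2.120780)) = 4.539105; f(u_2) = 0.601183
u_3 = 4.539105 - (0.601183)·(4.539105 - 6.160000)/(0.601183 - (9.268280)) = 4.426673; f(u_3) = 0.194880

4.426673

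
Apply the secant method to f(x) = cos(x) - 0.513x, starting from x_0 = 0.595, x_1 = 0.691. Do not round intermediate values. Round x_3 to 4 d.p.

1.0166

f(x_0) = 0.522913, f(x_1) = 0.416126
x_2 = 0.691000 - (0.416126)·(0.691000 - 0.595000)/(0.416126 - (0.522913)) = 1.065090; f(x_2) = -0.061966
x_3 = 1.065090 - (-0.061966)·(1.065090 - 0.691000)/(-0.061966 - (0.416126)) = 1.016604; f(x_3) = 0.004739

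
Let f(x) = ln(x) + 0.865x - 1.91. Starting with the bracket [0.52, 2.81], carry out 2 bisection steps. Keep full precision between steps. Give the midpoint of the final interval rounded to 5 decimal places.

1.37875

f(0.520000) = -2.114126, f(2.810000) = 1.553834 (opposite signs)
step 1: m = 1.665000, f(m) = 0.040050 > 0 → root in [0.520000, 1.665000]
step 2: m = 1.092500, f(m) = -0.876519 < 0 → root in [1.092500, 1.665000]
Midpoint of [1.092500, 1.665000] = 1.378750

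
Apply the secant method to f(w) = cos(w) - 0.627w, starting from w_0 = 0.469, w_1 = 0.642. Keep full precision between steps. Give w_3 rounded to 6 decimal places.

f(w_0) = 0.597958, f(w_1) = 0.398366
w_2 = 0.642000 - (0.398366)·(0.642000 - 0.469000)/(0.398366 - (0.597958)) = 0.987291; f(w_2) = -0.068079
w_3 = 0.987291 - (-0.068079)·(0.987291 - 0.642000)/(-0.068079 - (0.398366)) = 0.936895; f(w_3) = 0.004860

0.936895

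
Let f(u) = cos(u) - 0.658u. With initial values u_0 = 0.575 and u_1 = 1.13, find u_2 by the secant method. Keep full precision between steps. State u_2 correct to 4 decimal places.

0.9039

f(u_0) = 0.460842, f(u_1) = -0.316880
u_2 = 1.130000 - (-0.316880)·(1.130000 - 0.575000)/(-0.316880 - (0.460842)) = 0.903867; f(u_2) = 0.023831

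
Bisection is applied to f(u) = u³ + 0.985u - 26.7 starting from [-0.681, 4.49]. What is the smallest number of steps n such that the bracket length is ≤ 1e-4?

16

Initial width b − a = 4.49 − -0.681 = 5.171000.
After n steps the width is (b−a)/2^n; need (b−a)/2^n ≤ 1e-4.
So n ≥ log₂(5.171000/1e-4) = log₂(51710.0000) ≈ 15.6582.
Hence n = 16.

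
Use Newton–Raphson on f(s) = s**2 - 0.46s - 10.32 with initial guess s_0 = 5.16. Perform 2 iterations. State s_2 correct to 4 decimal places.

3.4632

Newton update: s ← s − f(s)/f'(s).
f'(s) = 2s - 0.46
s_0 = 5.160000: f = 13.932000, f' = 9.860000 → s_1 = 5.160000 - (13.932000)/(9.860000) = 3.747018
s_1 = 3.747018: f = 1.996517, f' = 7.034037 → s_2 = 3.747018 - (1.996517)/(7.034037) = 3.463182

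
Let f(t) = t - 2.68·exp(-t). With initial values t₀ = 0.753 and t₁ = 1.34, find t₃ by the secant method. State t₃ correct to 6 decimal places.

0.991203

f(t_0) = -0.509150, f(t_1) = 0.638254
t_2 = 1.340000 - (0.638254)·(1.340000 - 0.753000)/(0.638254 - (-0.509150)) = 1.013476; f(t_2) = 0.040756
t_3 = 1.013476 - (0.040756)·(1.013476 - 1.340000)/(0.040756 - (0.638254)) = 0.991203; f(t_3) = -0.003425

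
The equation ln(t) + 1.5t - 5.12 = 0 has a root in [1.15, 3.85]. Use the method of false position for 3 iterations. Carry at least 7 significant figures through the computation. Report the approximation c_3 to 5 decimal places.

2.74171

f(1.150000) = -3.255238, f(3.850000) = 2.003073
step 1: c = 2.821476, f(c) = 0.149475 > 0 → new bracket [1.150000, 2.821476]
step 2: c = 2.748095, f(c) = 0.013050 > 0 → new bracket [1.150000, 2.748095]
step 3: c = 2.741714, f(c) = 0.001154 > 0 → new bracket [1.150000, 2.741714]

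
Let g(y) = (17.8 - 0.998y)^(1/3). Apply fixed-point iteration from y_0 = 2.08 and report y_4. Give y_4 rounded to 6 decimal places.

2.483692

y_1 = g(2.080000) = 2.505277
y_2 = g(2.505277) = 2.482531
y_3 = g(2.482531) = 2.483758
y_4 = g(2.483758) = 2.483692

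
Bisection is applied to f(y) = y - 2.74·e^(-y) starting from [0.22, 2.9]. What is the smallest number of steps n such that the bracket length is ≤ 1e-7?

Initial width b − a = 2.9 − 0.22 = 2.680000.
After n steps the width is (b−a)/2^n; need (b−a)/2^n ≤ 1e-7.
So n ≥ log₂(2.680000/1e-7) = log₂(26800000.0000) ≈ 24.6757.
Hence n = 25.

25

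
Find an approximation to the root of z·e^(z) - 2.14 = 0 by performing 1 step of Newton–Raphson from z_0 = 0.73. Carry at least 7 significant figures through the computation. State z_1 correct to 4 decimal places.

f'(z) = (z + 1)·e^(z)
z_0 = 0.730000: f = -0.625191, f' = 3.589889 → z_1 = 0.730000 - (-0.625191)/(3.589889) = 0.904153

0.9042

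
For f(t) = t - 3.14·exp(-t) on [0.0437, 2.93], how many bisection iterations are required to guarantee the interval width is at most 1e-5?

19

Initial width b − a = 2.93 − 0.0437 = 2.886300.
After n steps the width is (b−a)/2^n; need (b−a)/2^n ≤ 1e-5.
So n ≥ log₂(2.886300/1e-5) = log₂(288630.0000) ≈ 18.1389.
Hence n = 19.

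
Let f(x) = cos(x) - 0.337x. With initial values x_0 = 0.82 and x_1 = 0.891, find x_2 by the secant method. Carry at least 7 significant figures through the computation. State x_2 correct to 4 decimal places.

1.1918

f(x_0) = 0.405881, f(x_1) = 0.328368
x_2 = 0.891000 - (0.328368)·(0.891000 - 0.820000)/(0.328368 - (0.405881)) = 1.191774; f(x_2) = -0.031616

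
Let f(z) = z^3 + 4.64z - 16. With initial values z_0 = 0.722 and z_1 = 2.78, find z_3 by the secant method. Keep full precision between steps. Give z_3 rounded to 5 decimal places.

f(z_0) = -12.273553, f(z_1) = 18.384152
z_2 = 2.780000 - (18.384152)·(2.780000 - 0.722000)/(18.384152 - (-12.273553)) = 1.545903; f(z_2) = -5.132587
z_3 = 1.545903 - (-5.132587)·(1.545903 - 2.780000)/(-5.132587 - (18.384152)) = 1.815248; f(z_3) = -1.595784

1.81525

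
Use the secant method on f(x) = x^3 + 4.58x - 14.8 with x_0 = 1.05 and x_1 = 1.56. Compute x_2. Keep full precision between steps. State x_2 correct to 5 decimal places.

1.95561

f(x_0) = -8.833375, f(x_1) = -3.858784
x_2 = 1.560000 - (-3.858784)·(1.560000 - 1.050000)/(-3.858784 - (-8.833375)) = 1.955606; f(x_2) = 1.635691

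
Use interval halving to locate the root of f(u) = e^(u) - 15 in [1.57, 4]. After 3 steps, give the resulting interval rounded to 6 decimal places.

f(1.570000) = -10.193352, f(4.000000) = 39.598150 (opposite signs)
step 1: m = 2.785000, f(m) = 1.199818 > 0 → root in [1.570000, 2.785000]
step 2: m = 2.177500, f(m) = -6.175782 < 0 → root in [2.177500, 2.785000]
step 3: m = 2.481250, f(m) = -3.043800 < 0 → root in [2.481250, 2.785000]

[2.481250, 2.785000]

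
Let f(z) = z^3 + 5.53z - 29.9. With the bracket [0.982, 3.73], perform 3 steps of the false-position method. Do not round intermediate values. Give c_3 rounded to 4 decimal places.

False-position update: c = (a·f(b) − b·f(a))/(f(b) − f(a)); replace the endpoint whose sign matches f(c).
f(0.982000) = -23.522574, f(3.730000) = 42.622017
step 1: c = 1.959253, f(c) = -11.544392 < 0 → new bracket [1.959253, 3.730000]
step 2: c = 2.336650, f(c) = -4.220381 < 0 → new bracket [2.336650, 3.730000]
step 3: c = 2.462187, f(c) = -1.357431 < 0 → new bracket [2.462187, 3.730000]

2.4622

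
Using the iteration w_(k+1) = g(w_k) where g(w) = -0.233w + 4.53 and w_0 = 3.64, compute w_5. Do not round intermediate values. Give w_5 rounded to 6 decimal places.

3.673989

w_1 = g(3.640000) = 3.681880
w_2 = g(3.681880) = 3.672122
w_3 = g(3.672122) = 3.674396
w_4 = g(3.674396) = 3.673866
w_5 = g(3.673866) = 3.673989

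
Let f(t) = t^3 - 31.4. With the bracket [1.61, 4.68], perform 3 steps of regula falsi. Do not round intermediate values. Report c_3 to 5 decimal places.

False-position update: c = (a·f(b) − b·f(a))/(f(b) − f(a)); replace the endpoint whose sign matches f(c).
f(1.610000) = -27.226719, f(4.680000) = 71.103232
step 1: c = 2.460057, f(c) = -16.512036 < 0 → new bracket [2.460057, 4.680000]
step 2: c = 2.878429, f(c) = -7.551205 < 0 → new bracket [2.878429, 4.680000]
step 3: c = 3.051388, f(c) = -2.988615 < 0 → new bracket [3.051388, 4.680000]

3.05139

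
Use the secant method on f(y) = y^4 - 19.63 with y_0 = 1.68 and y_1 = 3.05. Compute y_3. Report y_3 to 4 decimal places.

1.9946

f(y_0) = -11.664058, f(y_1) = 66.906506
y_2 = 3.050000 - (66.906506)·(3.050000 - 1.680000)/(66.906506 - (-11.664058)) = 1.883381; f(y_2) = -7.047911
y_3 = 1.883381 - (-7.047911)·(1.883381 - 3.050000)/(-7.047911 - (66.906506)) = 1.994561; f(y_3) = -3.803350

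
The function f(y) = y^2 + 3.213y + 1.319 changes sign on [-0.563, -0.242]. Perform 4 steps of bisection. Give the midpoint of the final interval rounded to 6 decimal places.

-0.492781

f(-0.563000) = -0.172950, f(-0.242000) = 0.600018 (opposite signs)
step 1: m = -0.402500, f(m) = 0.187774 > 0 → root in [-0.563000, -0.402500]
step 2: m = -0.482750, f(m) = 0.000972 > 0 → root in [-0.563000, -0.482750]
step 3: m = -0.522875, f(m) = -0.087599 < 0 → root in [-0.522875, -0.482750]
step 4: m = -0.502812, f(m) = -0.043716 < 0 → root in [-0.502812, -0.482750]
Midpoint of [-0.502812, -0.482750] = -0.492781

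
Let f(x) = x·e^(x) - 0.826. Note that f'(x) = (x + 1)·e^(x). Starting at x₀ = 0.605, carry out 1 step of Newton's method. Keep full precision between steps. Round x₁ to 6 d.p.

0.509086

x_0 = 0.605000: f = 0.281908, f' = 2.939160 → x_1 = 0.605000 - (0.281908)/(2.939160) = 0.509086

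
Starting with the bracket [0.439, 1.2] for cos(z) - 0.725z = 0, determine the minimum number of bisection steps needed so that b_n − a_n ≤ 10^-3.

Initial width b − a = 1.2 − 0.439 = 0.761000.
After n steps the width is (b−a)/2^n; need (b−a)/2^n ≤ 10^-3.
So n ≥ log₂(0.761000/10^-3) = log₂(761.0000) ≈ 9.5718.
Hence n = 10.

10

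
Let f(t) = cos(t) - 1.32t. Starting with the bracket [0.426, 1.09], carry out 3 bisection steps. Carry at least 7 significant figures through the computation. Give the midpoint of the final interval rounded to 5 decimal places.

0.63350

f(0.426000) = 0.348306, f(1.090000) = -0.976315 (opposite signs)
step 1: m = 0.758000, f(m) = -0.274348 < 0 → root in [0.426000, 0.758000]
step 2: m = 0.592000, f(m) = 0.048386 > 0 → root in [0.592000, 0.758000]
step 3: m = 0.675000, f(m) = -0.110293 < 0 → root in [0.592000, 0.675000]
Midpoint of [0.592000, 0.675000] = 0.633500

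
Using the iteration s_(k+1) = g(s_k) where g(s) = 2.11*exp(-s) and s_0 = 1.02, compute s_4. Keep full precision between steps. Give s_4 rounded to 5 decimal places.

0.96028

s_1 = g(1.020000) = 0.760855
s_2 = g(0.760855) = 0.985933
s_3 = g(0.985933) = 0.787222
s_4 = g(0.787222) = 0.960276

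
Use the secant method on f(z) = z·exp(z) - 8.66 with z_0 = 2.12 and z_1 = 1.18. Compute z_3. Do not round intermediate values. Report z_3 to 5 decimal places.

1.71193

f(z_0) = 9.002011, f(z_1) = -4.819838
z_2 = 1.180000 - (-4.819838)·(1.180000 - 2.120000)/(-4.819838 - (9.002011)) = 1.507789; f(z_2) = -1.849721
z_3 = 1.507789 - (-1.849721)·(1.507789 - 1.180000)/(-1.849721 - (-4.819838)) = 1.711928; f(z_3) = 0.823454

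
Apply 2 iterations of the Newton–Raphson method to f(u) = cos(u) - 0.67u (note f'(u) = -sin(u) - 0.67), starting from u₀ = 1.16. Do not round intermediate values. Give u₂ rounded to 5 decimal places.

u_0 = 1.160000: f = -0.377860, f' = -1.586803 → u_1 = 1.160000 - (-0.377860)/(-1.586803) = 0.921873
u_1 = 0.921873: f = -0.013326, f' = -1.466735 → u_2 = 0.921873 - (-0.013326)/(-1.466735) = 0.912788

0.91279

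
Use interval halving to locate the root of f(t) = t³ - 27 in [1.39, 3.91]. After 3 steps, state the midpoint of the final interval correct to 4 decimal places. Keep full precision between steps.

3.1225

f(1.390000) = -24.314381, f(3.910000) = 32.776471 (opposite signs)
step 1: m = 2.650000, f(m) = -8.390375 < 0 → root in [2.650000, 3.910000]
step 2: m = 3.280000, f(m) = 8.287552 > 0 → root in [2.650000, 3.280000]
step 3: m = 2.965000, f(m) = -0.934018 < 0 → root in [2.965000, 3.280000]
Midpoint of [2.965000, 3.280000] = 3.122500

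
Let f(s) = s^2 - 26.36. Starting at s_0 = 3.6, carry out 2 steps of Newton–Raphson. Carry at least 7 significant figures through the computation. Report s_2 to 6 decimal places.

Newton update: s ← s − f(s)/f'(s).
f'(s) = 2s
s_0 = 3.600000: f = -13.400000, f' = 7.200000 → s_1 = 3.600000 - (-13.400000)/(7.200000) = 5.461111
s_1 = 5.461111: f = 3.463735, f' = 10.922222 → s_2 = 5.461111 - (3.463735)/(10.922222) = 5.143984

5.143984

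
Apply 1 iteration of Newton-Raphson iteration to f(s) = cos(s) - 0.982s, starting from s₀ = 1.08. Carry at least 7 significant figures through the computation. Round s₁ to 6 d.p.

f'(s) = -sin(s) - 0.982
s_0 = 1.080000: f = -0.589232, f' = -1.863958 → s_1 = 1.080000 - (-0.589232)/(-1.863958) = 0.763881

0.763881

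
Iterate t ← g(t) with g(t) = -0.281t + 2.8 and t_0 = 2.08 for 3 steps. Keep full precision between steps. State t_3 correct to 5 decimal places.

t_1 = g(2.080000) = 2.215520
t_2 = g(2.215520) = 2.177439
t_3 = g(2.177439) = 2.188140

2.18814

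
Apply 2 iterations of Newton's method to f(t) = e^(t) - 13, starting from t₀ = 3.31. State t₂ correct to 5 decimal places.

2.58742

Newton update: t ← t − f(t)/f'(t).
f'(t) = e^(t)
t_0 = 3.310000: f = 14.385125, f' = 27.385125 → t_1 = 3.310000 - (14.385125)/(27.385125) = 2.784710
t_1 = 2.784710: f = 3.195125, f' = 16.195125 → t_2 = 2.784710 - (3.195125)/(16.195125) = 2.587421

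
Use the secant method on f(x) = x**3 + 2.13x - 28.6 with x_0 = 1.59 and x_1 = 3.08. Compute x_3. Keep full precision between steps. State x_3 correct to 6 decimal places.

f(x_0) = -21.193621, f(x_1) = 7.178512
x_2 = 3.080000 - (7.178512)·(3.080000 - 1.590000)/(7.178512 - (-21.193621)) = 2.703011; f(x_2) = -3.093663
x_3 = 2.703011 - (-3.093663)·(2.703011 - 3.080000)/(-3.093663 - (7.178512)) = 2.816548; f(x_3) = -0.257227

2.816548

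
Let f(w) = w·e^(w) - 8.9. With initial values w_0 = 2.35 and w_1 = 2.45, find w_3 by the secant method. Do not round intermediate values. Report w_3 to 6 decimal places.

Secant update: w_(k+1) = w_k − f(w_k)·(w_k − w_(k-1))/(f(w_k) − f(w_(k-1))).
f(w_0) = 15.741089, f(w_1) = 19.491449
w_2 = 2.450000 - (19.491449)·(2.450000 - 2.350000)/(19.491449 - (15.741089)) = 1.930278; f(w_2) = 4.402367
w_3 = 1.930278 - (4.402367)·(1.930278 - 2.450000)/(4.402367 - (19.491449)) = 1.778645; f(w_3) = 1.632823

1.778645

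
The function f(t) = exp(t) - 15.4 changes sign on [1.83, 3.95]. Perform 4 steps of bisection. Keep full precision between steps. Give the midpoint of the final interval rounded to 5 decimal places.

2.69125

f(1.830000) = -9.166113, f(3.950000) = 36.535367 (opposite signs)
step 1: m = 2.890000, f(m) = 2.593310 > 0 → root in [1.830000, 2.890000]
step 2: m = 2.360000, f(m) = -4.809049 < 0 → root in [2.360000, 2.890000]
step 3: m = 2.625000, f(m) = -1.595426 < 0 → root in [2.625000, 2.890000]
step 4: m = 2.757500, f(m) = 0.360393 > 0 → root in [2.625000, 2.757500]
Midpoint of [2.625000, 2.757500] = 2.691250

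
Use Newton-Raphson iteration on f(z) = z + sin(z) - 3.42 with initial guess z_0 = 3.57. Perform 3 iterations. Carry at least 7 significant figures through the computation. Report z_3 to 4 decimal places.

4.4574

Newton update: z ← z − f(z)/f'(z).
f'(z) = 1 + cos(z)
z_0 = 3.570000: f = -0.265423, f' = 0.090371 → z_1 = 3.570000 - (-0.265423)/(0.090371) = 6.507018
z_1 = 6.507018: f = 3.308986, f' = 1.975054 → z_2 = 6.507018 - (3.308986)/(1.975054) = 4.831628
z_2 = 4.831628: f = 0.418728, f' = 1.118956 → z_3 = 4.831628 - (0.418728)/(1.118956) = 4.457415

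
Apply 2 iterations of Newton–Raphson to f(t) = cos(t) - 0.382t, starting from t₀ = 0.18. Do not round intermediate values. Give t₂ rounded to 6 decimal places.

Newton update: t ← t − f(t)/f'(t).
f'(t) = -sin(t) - 0.382
t_0 = 0.180000: f = 0.915084, f' = -0.561030 → t_1 = 0.180000 - (0.915084)/(-0.561030) = 1.811079
t_1 = 1.811079: f = -0.929810, f' = -1.353271 → t_2 = 1.811079 - (-0.929810)/(-1.353271) = 1.123996

1.123996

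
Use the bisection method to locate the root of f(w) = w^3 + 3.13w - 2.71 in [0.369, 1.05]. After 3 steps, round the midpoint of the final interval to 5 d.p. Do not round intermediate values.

f(0.369000) = -1.504787, f(1.050000) = 1.734125 (opposite signs)
step 1: m = 0.709500, f(m) = -0.132110 < 0 → root in [0.709500, 1.050000]
step 2: m = 0.879750, f(m) = 0.724509 > 0 → root in [0.709500, 0.879750]
step 3: m = 0.794625, f(m) = 0.278925 > 0 → root in [0.709500, 0.794625]
Midpoint of [0.709500, 0.794625] = 0.752063

0.75206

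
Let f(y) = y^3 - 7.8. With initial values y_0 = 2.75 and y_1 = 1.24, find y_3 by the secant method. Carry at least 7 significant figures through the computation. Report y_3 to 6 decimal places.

2.134674

f(y_0) = 12.996875, f(y_1) = -5.893376
y_2 = 1.240000 - (-5.893376)·(1.240000 - 2.750000)/(-5.893376 - (12.996875)) = 1.711089; f(y_2) = -2.790226
y_3 = 1.711089 - (-2.790226)·(1.711089 - 1.240000)/(-2.790226 - (-5.893376)) = 2.134674; f(y_3) = 1.927351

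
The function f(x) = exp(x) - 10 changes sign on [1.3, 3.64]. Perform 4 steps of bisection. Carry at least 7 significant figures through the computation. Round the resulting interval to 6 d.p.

f(1.300000) = -6.330703, f(3.640000) = 28.091837 (opposite signs)
step 1: m = 2.470000, f(m) = 1.822447 > 0 → root in [1.300000, 2.470000]
step 2: m = 1.885000, f(m) = -3.413646 < 0 → root in [1.885000, 2.470000]
step 3: m = 2.177500, f(m) = -1.175782 < 0 → root in [2.177500, 2.470000]
step 4: m = 2.323750, f(m) = 0.213905 > 0 → root in [2.177500, 2.323750]

[2.177500, 2.323750]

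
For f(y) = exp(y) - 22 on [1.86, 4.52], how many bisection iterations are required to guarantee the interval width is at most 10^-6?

Initial width b − a = 4.52 − 1.86 = 2.660000.
After n steps the width is (b−a)/2^n; need (b−a)/2^n ≤ 10^-6.
So n ≥ log₂(2.660000/10^-6) = log₂(2660000.0000) ≈ 21.3430.
Hence n = 22.

22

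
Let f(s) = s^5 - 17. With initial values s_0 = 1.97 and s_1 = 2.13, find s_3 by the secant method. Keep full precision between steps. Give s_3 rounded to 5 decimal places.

Secant update: s_(k+1) = s_k − f(s_k)·(s_k − s_(k-1))/(f(s_k) − f(s_(k-1))).
f(s_0) = 12.670928, f(s_1) = 26.842773
s_2 = 2.130000 - (26.842773)·(2.130000 - 1.970000)/(26.842773 - (12.670928)) = 1.826945; f(s_2) = 3.352969
s_3 = 1.826945 - (3.352969)·(1.826945 - 2.130000)/(3.352969 - (26.842773)) = 1.783687; f(s_3) = 1.054817

1.78369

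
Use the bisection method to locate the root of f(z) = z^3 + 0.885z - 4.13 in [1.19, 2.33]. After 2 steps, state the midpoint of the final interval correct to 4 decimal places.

f(1.190000) = -1.391691, f(2.330000) = 10.581387 (opposite signs)
step 1: m = 1.760000, f(m) = 2.879376 > 0 → root in [1.190000, 1.760000]
step 2: m = 1.475000, f(m) = 0.384422 > 0 → root in [1.190000, 1.475000]
Midpoint of [1.190000, 1.475000] = 1.332500

1.3325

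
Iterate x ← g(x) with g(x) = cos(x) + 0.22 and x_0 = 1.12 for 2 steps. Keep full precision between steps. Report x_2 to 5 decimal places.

1.01263

x_1 = g(1.120000) = 0.655682
x_2 = g(0.655682) = 1.012632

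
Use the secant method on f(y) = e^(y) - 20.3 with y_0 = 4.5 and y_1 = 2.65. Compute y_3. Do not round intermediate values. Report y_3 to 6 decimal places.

3.052493

Secant update: y_(k+1) = y_k − f(y_k)·(y_k − y_(k-1))/(f(y_k) − f(y_(k-1))).
f(y_0) = 69.717131, f(y_1) = -6.145961
y_2 = 2.650000 - (-6.145961)·(2.650000 - 4.500000)/(-6.145961 - (69.717131)) = 2.799876; f(y_2) = -3.857398
y_3 = 2.799876 - (-3.857398)·(2.799876 - 2.650000)/(-3.857398 - (-6.145961)) = 3.052493; f(y_3) = 0.868044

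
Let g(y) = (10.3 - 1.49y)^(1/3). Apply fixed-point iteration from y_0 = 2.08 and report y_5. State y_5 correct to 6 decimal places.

y_1 = g(2.080000) = 1.931050
y_2 = g(1.931050) = 1.950689
y_3 = g(1.950689) = 1.948122
y_4 = g(1.948122) = 1.948458
y_5 = g(1.948458) = 1.948414

1.948414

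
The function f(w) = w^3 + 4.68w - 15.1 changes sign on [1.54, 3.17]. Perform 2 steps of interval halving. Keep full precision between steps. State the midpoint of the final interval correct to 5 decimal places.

f(1.540000) = -4.240536, f(3.170000) = 31.590613 (opposite signs)
step 1: m = 2.355000, f(m) = 8.982289 > 0 → root in [1.540000, 2.355000]
step 2: m = 1.947500, f(m) = 1.400693 > 0 → root in [1.540000, 1.947500]
Midpoint of [1.540000, 1.947500] = 1.743750

1.74375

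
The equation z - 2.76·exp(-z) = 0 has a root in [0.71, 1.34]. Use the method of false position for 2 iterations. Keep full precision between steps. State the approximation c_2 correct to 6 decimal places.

f(0.710000) = -0.646938, f(1.340000) = 0.617306
step 1: c = 1.032383, f(c) = 0.049389 > 0 → new bracket [0.710000, 1.032383]
step 2: c = 1.009517, f(c) = 0.003787 > 0 → new bracket [0.710000, 1.009517]

1.009517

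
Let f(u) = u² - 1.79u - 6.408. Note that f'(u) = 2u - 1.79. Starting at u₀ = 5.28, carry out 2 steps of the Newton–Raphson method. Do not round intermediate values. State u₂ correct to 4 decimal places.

u_0 = 5.280000: f = 12.019200, f' = 8.770000 → u_1 = 5.280000 - (12.019200)/(8.770000) = 3.909510
u_1 = 3.909510: f = 1.878244, f' = 6.029019 → u_2 = 3.909510 - (1.878244)/(6.029019) = 3.597976

3.5980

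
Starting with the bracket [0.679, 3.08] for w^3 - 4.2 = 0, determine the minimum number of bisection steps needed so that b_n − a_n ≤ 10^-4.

Initial width b − a = 3.08 − 0.679 = 2.401000.
After n steps the width is (b−a)/2^n; need (b−a)/2^n ≤ 10^-4.
So n ≥ log₂(2.401000/10^-4) = log₂(24010.0000) ≈ 14.5513.
Hence n = 15.

15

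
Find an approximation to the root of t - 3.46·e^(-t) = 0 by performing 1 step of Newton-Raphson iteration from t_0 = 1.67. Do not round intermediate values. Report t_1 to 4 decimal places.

Newton update: t ← t − f(t)/f'(t).
f'(t) = 1 + 3.46·e^(-t)
t_0 = 1.670000: f = 1.018665, f' = 1.651335 → t_1 = 1.670000 - (1.018665)/(1.651335) = 1.053126

1.0531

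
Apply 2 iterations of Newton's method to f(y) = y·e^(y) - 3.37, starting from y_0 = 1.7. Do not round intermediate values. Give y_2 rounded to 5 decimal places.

Newton update: y ← y − f(y)/f'(y).
f'(y) = (y + 1)·e^(y)
y_0 = 1.700000: f = 5.935711, f' = 14.779658 → y_1 = 1.700000 - (5.935711)/(14.779658) = 1.298386
y_1 = 1.298386: f = 1.386484, f' = 8.419865 → y_2 = 1.298386 - (1.386484)/(8.419865) = 1.133718

1.13372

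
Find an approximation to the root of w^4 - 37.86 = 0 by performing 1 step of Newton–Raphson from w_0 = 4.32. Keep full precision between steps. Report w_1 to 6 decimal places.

f'(w) = 4w^3
w_0 = 4.320000: f = 310.425174, f' = 322.486272 → w_1 = 4.320000 - (310.425174)/(322.486272) = 3.357400

3.357400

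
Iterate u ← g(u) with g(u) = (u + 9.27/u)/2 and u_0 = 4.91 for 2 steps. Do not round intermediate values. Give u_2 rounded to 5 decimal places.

3.06314

u_1 = g(4.910000) = 3.398992
u_2 = g(3.398992) = 3.063136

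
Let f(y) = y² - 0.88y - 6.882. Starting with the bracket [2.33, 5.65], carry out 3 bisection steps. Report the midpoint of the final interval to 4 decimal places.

f(2.330000) = -3.503500, f(5.650000) = 20.068500 (opposite signs)
step 1: m = 3.990000, f(m) = 5.526900 > 0 → root in [2.330000, 3.990000]
step 2: m = 3.160000, f(m) = 0.322800 > 0 → root in [2.330000, 3.160000]
step 3: m = 2.745000, f(m) = -1.762575 < 0 → root in [2.745000, 3.160000]
Midpoint of [2.745000, 3.160000] = 2.952500

2.9525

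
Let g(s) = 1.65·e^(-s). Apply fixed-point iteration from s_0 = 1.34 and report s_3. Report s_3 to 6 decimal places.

0.565315

s_1 = g(1.340000) = 0.432045
s_2 = g(0.432045) = 1.071147
s_3 = g(1.071147) = 0.565315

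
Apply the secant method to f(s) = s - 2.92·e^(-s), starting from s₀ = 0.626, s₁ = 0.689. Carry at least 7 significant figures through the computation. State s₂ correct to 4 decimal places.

Secant update: s_(k+1) = s_k − f(s_k)·(s_k − s_(k-1))/(f(s_k) − f(s_(k-1))).
f(s_0) = -0.935401, f(s_1) = -0.777067
s_2 = 0.689000 - (-0.777067)·(0.689000 - 0.626000)/(-0.777067 - (-0.935401)) = 0.998190; f(s_2) = -0.077963

0.9982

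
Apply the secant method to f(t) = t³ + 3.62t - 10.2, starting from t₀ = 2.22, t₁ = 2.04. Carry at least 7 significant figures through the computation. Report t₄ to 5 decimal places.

f(t_0) = 8.777448, f(t_1) = 5.674464
t_2 = 2.040000 - (5.674464)·(2.040000 - 2.220000)/(5.674464 - (8.777448)) = 1.710832; f(t_2) = 1.000723
t_3 = 1.710832 - (1.000723)·(1.710832 - 2.040000)/(1.000723 - (5.674464)) = 1.640352; f(t_3) = 0.151855
t_4 = 1.640352 - (0.151855)·(1.640352 - 1.710832)/(0.151855 - (1.000723)) = 1.627743; f(t_4) = 0.005216

1.62774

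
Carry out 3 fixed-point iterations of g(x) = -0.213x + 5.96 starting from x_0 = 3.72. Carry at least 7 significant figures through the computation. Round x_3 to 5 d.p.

x_1 = g(3.720000) = 5.167640
x_2 = g(5.167640) = 4.859293
x_3 = g(4.859293) = 4.924971

4.92497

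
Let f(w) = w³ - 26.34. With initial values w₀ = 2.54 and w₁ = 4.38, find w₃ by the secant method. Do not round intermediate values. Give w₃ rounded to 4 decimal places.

2.9157

f(w_0) = -9.952936, f(w_1) = 57.687672
w_2 = 4.380000 - (57.687672)·(4.380000 - 2.540000)/(57.687672 - (-9.952936)) = 2.810746; f(w_2) = -4.134290
w_3 = 2.810746 - (-4.134290)·(2.810746 - 4.380000)/(-4.134290 - (57.687672)) = 2.915688; f(w_3) = -1.553041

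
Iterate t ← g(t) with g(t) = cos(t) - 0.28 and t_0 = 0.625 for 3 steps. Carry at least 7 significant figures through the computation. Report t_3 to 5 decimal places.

0.55519

t_1 = g(0.625000) = 0.530963
t_2 = g(0.530963) = 0.582320
t_3 = g(0.582320) = 0.555189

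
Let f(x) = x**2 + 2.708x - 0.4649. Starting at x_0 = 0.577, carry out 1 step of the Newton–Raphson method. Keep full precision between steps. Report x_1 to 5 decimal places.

0.20658

f'(x) = 2x + 2.708
x_0 = 0.577000: f = 1.430545, f' = 3.862000 → x_1 = 0.577000 - (1.430545)/(3.862000) = 0.206584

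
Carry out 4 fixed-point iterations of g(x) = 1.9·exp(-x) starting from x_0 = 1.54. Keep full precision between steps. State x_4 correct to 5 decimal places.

1.11097

x_1 = g(1.540000) = 0.407324
x_2 = g(0.407324) = 1.264314
x_3 = g(1.264314) = 0.536623
x_4 = g(0.536623) = 1.110968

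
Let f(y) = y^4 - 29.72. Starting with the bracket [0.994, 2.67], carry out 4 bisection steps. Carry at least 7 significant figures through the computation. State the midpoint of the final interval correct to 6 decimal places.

2.303375

f(0.994000) = -28.743785, f(2.670000) = 21.101215 (opposite signs)
step 1: m = 1.832000, f(m) = -18.455760 < 0 → root in [1.832000, 2.670000]
step 2: m = 2.251000, f(m) = -4.045501 < 0 → root in [2.251000, 2.670000]
step 3: m = 2.460500, f(m) = 6.931646 > 0 → root in [2.251000, 2.460500]
step 4: m = 2.355750, f(m) = 1.077595 > 0 → root in [2.251000, 2.355750]
Midpoint of [2.251000, 2.355750] = 2.303375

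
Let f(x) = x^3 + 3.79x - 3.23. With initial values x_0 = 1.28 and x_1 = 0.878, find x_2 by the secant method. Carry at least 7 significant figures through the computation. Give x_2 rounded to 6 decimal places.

f(x_0) = 3.718352, f(x_1) = 0.774456
x_2 = 0.878000 - (0.774456)·(0.878000 - 1.280000)/(0.774456 - (3.718352)) = 0.772245; f(x_2) = 0.157347

0.772245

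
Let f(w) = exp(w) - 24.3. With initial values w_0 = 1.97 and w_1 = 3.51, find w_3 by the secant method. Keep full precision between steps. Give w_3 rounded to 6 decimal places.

3.156657

Secant update: w_(k+1) = w_k − f(w_k)·(w_k − w_(k-1))/(f(w_k) − f(w_(k-1))).
f(w_0) = -17.129324, f(w_1) = 9.148268
w_2 = 3.510000 - (9.148268)·(3.510000 - 1.970000)/(9.148268 - (-17.129324)) = 2.973865; f(w_2) = -4.732595
w_3 = 2.973865 - (-4.732595)·(2.973865 - 3.510000)/(-4.732595 - (9.148268)) = 3.156657; f(w_3) = -0.808068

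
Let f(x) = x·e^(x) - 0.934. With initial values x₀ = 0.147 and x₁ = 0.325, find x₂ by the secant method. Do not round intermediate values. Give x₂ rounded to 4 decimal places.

Secant update: x_(k+1) = x_k − f(x_k)·(x_k − x_(k-1))/(f(x_k) − f(x_(k-1))).
f(x_0) = -0.763722, f(x_1) = -0.484190
x_2 = 0.325000 - (-0.484190)·(0.325000 - 0.147000)/(-0.484190 - (-0.763722)) = 0.633322; f(x_2) = 0.259089

0.6333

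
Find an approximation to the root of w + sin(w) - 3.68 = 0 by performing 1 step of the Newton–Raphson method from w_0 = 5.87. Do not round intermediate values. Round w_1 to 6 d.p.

f'(w) = 1 + cos(w)
w_0 = 5.870000: f = 1.788471, f' = 1.915846 → w_1 = 5.870000 - (1.788471)/(1.915846) = 4.936485

4.936485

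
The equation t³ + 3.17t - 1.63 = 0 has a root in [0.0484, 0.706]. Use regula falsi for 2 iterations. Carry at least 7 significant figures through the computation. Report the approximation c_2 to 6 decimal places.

False-position update: c = (a·f(b) − b·f(a))/(f(b) − f(a)); replace the endpoint whose sign matches f(c).
f(0.048400) = -1.476459, f(0.706000) = 0.959916
step 1: c = 0.446910, f(c) = -0.124035 < 0 → new bracket [0.446910, 0.706000]
step 2: c = 0.476557, f(c) = -0.011084 < 0 → new bracket [0.476557, 0.706000]

0.476557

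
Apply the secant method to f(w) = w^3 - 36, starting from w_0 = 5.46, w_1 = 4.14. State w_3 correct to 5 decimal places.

Secant update: w_(k+1) = w_k − f(w_k)·(w_k − w_(k-1))/(f(w_k) − f(w_(k-1))).
f(w_0) = 126.771336, f(w_1) = 34.957944
w_2 = 4.140000 - (34.957944)·(4.140000 - 5.460000)/(34.957944 - (126.771336)) = 3.637410; f(w_2) = 12.125671
w_3 = 3.637410 - (12.125671)·(3.637410 - 4.140000)/(12.125671 - (34.957944)) = 3.370497; f(w_3) = 2.289677

3.37050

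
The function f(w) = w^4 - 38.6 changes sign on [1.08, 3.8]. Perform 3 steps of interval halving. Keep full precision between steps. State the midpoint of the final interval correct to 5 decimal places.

f(1.080000) = -37.239511, f(3.800000) = 169.913600 (opposite signs)
step 1: m = 2.440000, f(m) = -3.154647 < 0 → root in [2.440000, 3.800000]
step 2: m = 3.120000, f(m) = 56.158543 > 0 → root in [2.440000, 3.120000]
step 3: m = 2.780000, f(m) = 21.128167 > 0 → root in [2.440000, 2.780000]
Midpoint of [2.440000, 2.780000] = 2.610000

2.61000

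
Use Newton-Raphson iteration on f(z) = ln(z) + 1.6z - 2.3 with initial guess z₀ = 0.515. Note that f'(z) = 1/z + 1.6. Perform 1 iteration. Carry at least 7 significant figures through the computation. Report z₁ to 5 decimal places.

1.11911

Newton update: z ← z − f(z)/f'(z).
z_0 = 0.515000: f = -2.139588, f' = 3.541748 → z_1 = 0.515000 - (-2.139588)/(3.541748) = 1.119105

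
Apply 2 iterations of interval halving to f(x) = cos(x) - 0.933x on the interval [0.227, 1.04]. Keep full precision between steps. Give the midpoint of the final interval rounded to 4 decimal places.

f(0.227000) = 0.762555, f(1.040000) = -0.464100 (opposite signs)
step 1: m = 0.633500, f(m) = 0.214905 > 0 → root in [0.633500, 1.040000]
step 2: m = 0.836750, f(m) = -0.110808 < 0 → root in [0.633500, 0.836750]
Midpoint of [0.633500, 0.836750] = 0.735125

0.7351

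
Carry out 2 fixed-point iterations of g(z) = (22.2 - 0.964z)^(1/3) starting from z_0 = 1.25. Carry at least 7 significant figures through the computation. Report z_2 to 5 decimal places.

z_1 = g(1.250000) = 2.758705
z_2 = g(2.758705) = 2.693473

2.69347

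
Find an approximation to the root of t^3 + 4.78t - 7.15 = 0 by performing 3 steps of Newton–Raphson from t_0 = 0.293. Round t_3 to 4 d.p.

1.1653

f'(t) = 3t^2 + 4.78
t_0 = 0.293000: f = -5.724306, f' = 5.037547 → t_1 = 0.293000 - (-5.724306)/(5.037547) = 1.429328
t_1 = 1.429328: f = 2.602275, f' = 10.908937 → t_2 = 1.429328 - (2.602275)/(10.908937) = 1.190783
t_2 = 1.190783: f = 0.230429, f' = 9.033891 → t_3 = 1.190783 - (0.230429)/(9.033891) = 1.165276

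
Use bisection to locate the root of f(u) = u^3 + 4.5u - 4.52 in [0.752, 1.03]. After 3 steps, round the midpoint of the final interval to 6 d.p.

0.873625

f(0.752000) = -0.710741, f(1.030000) = 1.207727 (opposite signs)
step 1: m = 0.891000, f(m) = 0.196848 > 0 → root in [0.752000, 0.891000]
step 2: m = 0.821500, f(m) = -0.268851 < 0 → root in [0.821500, 0.891000]
step 3: m = 0.856250, f(m) = -0.039103 < 0 → root in [0.856250, 0.891000]
Midpoint of [0.856250, 0.891000] = 0.873625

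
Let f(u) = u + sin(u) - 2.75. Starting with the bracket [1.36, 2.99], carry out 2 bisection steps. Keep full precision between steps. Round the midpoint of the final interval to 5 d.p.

1.97125

f(1.360000) = -0.412135, f(2.990000) = 0.391013 (opposite signs)
step 1: m = 2.175000, f(m) = 0.247955 > 0 → root in [1.360000, 2.175000]
step 2: m = 1.767500, f(m) = -0.001784 < 0 → root in [1.767500, 2.175000]
Midpoint of [1.767500, 2.175000] = 1.971250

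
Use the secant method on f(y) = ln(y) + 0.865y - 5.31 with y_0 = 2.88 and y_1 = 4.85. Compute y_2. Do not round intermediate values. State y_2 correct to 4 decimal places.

4.4390

f(y_0) = -1.761010, f(y_1) = 0.464229
y_2 = 4.850000 - (0.464229)·(4.850000 - 2.880000)/(0.464229 - (-1.761010)) = 4.439019; f(y_2) = 0.020185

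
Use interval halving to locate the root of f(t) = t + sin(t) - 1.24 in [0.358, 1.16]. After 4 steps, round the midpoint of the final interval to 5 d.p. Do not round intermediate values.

0.63369

f(0.358000) = -0.531598, f(1.160000) = 0.836803 (opposite signs)
step 1: m = 0.759000, f(m) = 0.207196 > 0 → root in [0.358000, 0.759000]
step 2: m = 0.558500, f(m) = -0.151585 < 0 → root in [0.558500, 0.759000]
step 3: m = 0.658750, f(m) = 0.030879 > 0 → root in [0.558500, 0.658750]
step 4: m = 0.608625, f(m) = -0.059635 < 0 → root in [0.608625, 0.658750]
Midpoint of [0.608625, 0.658750] = 0.633687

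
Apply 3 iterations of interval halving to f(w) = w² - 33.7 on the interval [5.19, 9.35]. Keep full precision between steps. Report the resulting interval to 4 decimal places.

[5.7100, 6.2300]

f(5.190000) = -6.763900, f(9.350000) = 53.722500 (opposite signs)
step 1: m = 7.270000, f(m) = 19.152900 > 0 → root in [5.190000, 7.270000]
step 2: m = 6.230000, f(m) = 5.112900 > 0 → root in [5.190000, 6.230000]
step 3: m = 5.710000, f(m) = -1.095900 < 0 → root in [5.710000, 6.230000]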